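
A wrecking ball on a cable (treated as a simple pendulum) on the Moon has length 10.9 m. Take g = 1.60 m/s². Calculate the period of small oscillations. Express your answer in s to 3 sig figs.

T = 2π√(L/g) = 2π√(10.9/1.60) = 2π × 2.610 = 16.4 s.

16.4 s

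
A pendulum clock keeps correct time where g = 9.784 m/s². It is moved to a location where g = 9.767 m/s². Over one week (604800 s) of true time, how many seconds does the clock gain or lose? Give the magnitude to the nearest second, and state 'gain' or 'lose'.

lose 526 s

The clock's period scales as T ∝ 1/√g, so T'/T = √(9.784/9.767) = 1.00087.
In 604800 s of true time the clock registers 604800/1.00087 = 604274.3 s, so it loses 526 s.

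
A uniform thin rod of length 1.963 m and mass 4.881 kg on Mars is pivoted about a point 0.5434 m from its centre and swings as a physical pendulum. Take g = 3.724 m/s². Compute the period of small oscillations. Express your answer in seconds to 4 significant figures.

For a physical pendulum T = 2π√(I/(mgd)), with d = 0.54340 m from pivot to centre of mass.
I_cm = mL²/12 = 4.881 × 1.963²/12 = 1.5674 kg·m²; I = I_cm + md² = 1.5674 + 4.881 × 0.54340² = 3.0086 kg·m².
T = 2π√(3.0086/(4.881 × 3.724 × 0.54340)) = 3.468 s.

3.468 s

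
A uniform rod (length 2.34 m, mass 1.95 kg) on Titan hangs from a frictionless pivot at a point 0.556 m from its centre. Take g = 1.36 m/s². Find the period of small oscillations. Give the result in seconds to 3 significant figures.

For a physical pendulum T = 2π√(I/(mgd)), with d = 0.5560 m from pivot to centre of mass.
I_cm = mL²/12 = 1.95 × 2.34²/12 = 0.8898 kg·m²; I = I_cm + md² = 0.8898 + 1.95 × 0.5560² = 1.493 kg·m².
T = 2π√(1.493/(1.95 × 1.36 × 0.5560)) = 6.32 s.

6.32 s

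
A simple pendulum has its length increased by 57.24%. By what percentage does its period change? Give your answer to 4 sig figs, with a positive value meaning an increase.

T ∝ √L, so T'/T = √(1.5724) = 1.2540.
Percentage change in T = (1.2540 − 1) × 100% = 25.40%.

25.40%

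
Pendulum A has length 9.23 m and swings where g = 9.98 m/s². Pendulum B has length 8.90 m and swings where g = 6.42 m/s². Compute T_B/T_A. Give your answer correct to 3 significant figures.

1.22

T = 2π√(L/g), so T_B/T_A = √((L_B/g_B)/(L_A/g_A)) = √((8.90/6.42)/(9.23/9.98)) = 1.22.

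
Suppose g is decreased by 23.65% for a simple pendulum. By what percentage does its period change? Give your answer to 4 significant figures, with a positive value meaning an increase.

14.44%

T ∝ 1/√g, so T'/T = 1/√(0.76350) = 1.1444.
Percentage change in T = (1.1444 − 1) × 100% = 14.44%.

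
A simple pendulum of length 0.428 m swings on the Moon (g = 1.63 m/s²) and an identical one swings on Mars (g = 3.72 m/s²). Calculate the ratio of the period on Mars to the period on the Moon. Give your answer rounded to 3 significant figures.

0.662

T ∝ 1/√g, so T₂/T₁ = √(g₁/g₂) = √(1.63/3.72) = 0.662.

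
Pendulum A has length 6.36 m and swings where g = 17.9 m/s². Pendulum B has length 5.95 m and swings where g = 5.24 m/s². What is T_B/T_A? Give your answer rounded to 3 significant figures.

T = 2π√(L/g), so T_B/T_A = √((L_B/g_B)/(L_A/g_A)) = √((5.95/5.24)/(6.36/17.9)) = 1.79.

1.79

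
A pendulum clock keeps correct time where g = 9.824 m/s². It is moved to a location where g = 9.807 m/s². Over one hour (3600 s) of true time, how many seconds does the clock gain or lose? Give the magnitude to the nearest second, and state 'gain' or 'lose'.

lose 3 s

The clock's period scales as T ∝ 1/√g, so T'/T = √(9.824/9.807) = 1.00087.
In 3600 s of true time the clock registers 3600/1.00087 = 3596.9 s, so it loses 3 s.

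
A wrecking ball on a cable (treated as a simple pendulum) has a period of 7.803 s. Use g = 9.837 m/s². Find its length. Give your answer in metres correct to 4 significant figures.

15.17 m

From T = 2π√(L/g), L = gT²/(4π²) = 9.837 × 7.8030²/(4π²) = 15.17 m.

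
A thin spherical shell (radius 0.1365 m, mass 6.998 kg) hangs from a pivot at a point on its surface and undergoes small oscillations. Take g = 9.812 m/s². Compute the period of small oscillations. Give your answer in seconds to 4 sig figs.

0.9567 s

I_cm = (2/3)mr² = 0.086926 kg·m². The pivot is at distance d = 0.1365 m from the centre of mass.
By the parallel-axis theorem, I = I_cm + md² = 0.086926 + 0.13039 = 0.21731 kg·m².
T = 2π√(I/(mgd)) = 2π√(0.21731/(6.998 × 9.812 × 0.1365)) = 0.9567 s.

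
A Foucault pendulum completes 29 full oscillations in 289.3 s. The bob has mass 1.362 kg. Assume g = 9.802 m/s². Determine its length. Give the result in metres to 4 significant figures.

24.71 m

T = 289.3/29 = 9.9759 s.
From T = 2π√(L/g), L = gT²/(4π²) = 9.802 × 9.9759²/(4π²) = 24.71 m.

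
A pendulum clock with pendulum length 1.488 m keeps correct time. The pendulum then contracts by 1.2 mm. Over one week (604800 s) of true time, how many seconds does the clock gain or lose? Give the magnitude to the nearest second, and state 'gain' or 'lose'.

gain 244 s

T ∝ √L, so T'/T = √(1.48680/1.488) = 0.999597.
In 604800 s of true time the clock registers 604800/0.999597 = 605044.0 s, so it gains 244 s.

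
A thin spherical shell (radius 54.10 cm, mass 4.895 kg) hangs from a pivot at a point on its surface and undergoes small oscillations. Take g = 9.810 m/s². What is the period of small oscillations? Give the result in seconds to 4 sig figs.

1.905 s

I_cm = (2/3)mr² = 0.95512 kg·m². The pivot is at distance d = 0.5410 m from the centre of mass.
By the parallel-axis theorem, I = I_cm + md² = 0.95512 + 1.4327 = 2.3878 kg·m².
T = 2π√(I/(mgd)) = 2π√(2.3878/(4.895 × 9.810 × 0.5410)) = 1.905 s.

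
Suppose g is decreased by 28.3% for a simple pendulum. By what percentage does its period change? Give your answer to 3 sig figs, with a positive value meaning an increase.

T ∝ 1/√g, so T'/T = 1/√(0.7170) = 1.181.
Percentage change in T = (1.181 − 1) × 100% = 18.1%.

18.1%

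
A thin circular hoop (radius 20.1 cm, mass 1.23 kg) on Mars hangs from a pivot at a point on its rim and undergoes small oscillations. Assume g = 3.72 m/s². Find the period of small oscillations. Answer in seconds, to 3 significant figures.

2.07 s

I_cm = mr² = 0.04969 kg·m². The pivot is at distance d = 0.201 m from the centre of mass.
By the parallel-axis theorem, I = I_cm + md² = 0.04969 + 0.04969 = 0.09939 kg·m².
T = 2π√(I/(mgd)) = 2π√(0.09939/(1.23 × 3.72 × 0.201)) = 2.07 s.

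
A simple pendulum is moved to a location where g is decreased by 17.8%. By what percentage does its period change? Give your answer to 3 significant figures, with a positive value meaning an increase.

T ∝ 1/√g, so T'/T = 1/√(0.8220) = 1.103.
Percentage change in T = (1.103 − 1) × 100% = 10.3%.

10.3%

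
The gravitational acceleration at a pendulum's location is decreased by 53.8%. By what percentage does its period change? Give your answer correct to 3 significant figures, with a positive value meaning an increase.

47.1%

T ∝ 1/√g, so T'/T = 1/√(0.4620) = 1.471.
Percentage change in T = (1.471 − 1) × 100% = 47.1%.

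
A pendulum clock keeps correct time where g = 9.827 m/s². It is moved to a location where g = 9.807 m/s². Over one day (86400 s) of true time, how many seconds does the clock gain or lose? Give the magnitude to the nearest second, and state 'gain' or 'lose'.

lose 88 s

The clock's period scales as T ∝ 1/√g, so T'/T = √(9.827/9.807) = 1.00102.
In 86400 s of true time the clock registers 86400/1.00102 = 86312.0 s, so it loses 88 s.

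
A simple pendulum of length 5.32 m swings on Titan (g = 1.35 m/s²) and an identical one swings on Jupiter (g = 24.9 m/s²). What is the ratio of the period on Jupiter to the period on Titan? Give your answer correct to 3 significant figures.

0.233

T ∝ 1/√g, so T₂/T₁ = √(g₁/g₂) = √(1.35/24.9) = 0.233.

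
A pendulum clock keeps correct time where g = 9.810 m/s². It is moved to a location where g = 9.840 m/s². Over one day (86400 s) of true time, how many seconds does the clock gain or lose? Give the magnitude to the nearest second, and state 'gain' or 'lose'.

gain 132 s

The clock's period scales as T ∝ 1/√g, so T'/T = √(9.810/9.840) = 0.998474.
In 86400 s of true time the clock registers 86400/0.998474 = 86532.0 s, so it gains 132 s.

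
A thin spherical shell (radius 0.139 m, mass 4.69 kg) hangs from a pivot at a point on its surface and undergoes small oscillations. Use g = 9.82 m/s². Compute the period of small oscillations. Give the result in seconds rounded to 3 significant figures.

0.965 s

I_cm = (2/3)mr² = 0.06041 kg·m². The pivot is at distance d = 0.139 m from the centre of mass.
By the parallel-axis theorem, I = I_cm + md² = 0.06041 + 0.09062 = 0.1510 kg·m².
T = 2π√(I/(mgd)) = 2π√(0.1510/(4.69 × 9.82 × 0.139)) = 0.965 s.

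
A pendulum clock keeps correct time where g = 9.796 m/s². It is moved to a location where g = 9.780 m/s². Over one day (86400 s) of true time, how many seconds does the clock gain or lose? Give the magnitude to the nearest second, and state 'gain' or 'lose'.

The clock's period scales as T ∝ 1/√g, so T'/T = √(9.796/9.780) = 1.00082.
In 86400 s of true time the clock registers 86400/1.00082 = 86329.4 s, so it loses 71 s.

lose 71 s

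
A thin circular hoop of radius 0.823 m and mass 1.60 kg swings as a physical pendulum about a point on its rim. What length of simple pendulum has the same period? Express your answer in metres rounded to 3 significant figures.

The equivalent simple-pendulum length is L_eq = I/(md), where I is about the pivot and d = 0.8230 m.
I_cm = mR² = 1.084 kg·m², so I = I_cm + md² = 1.084 + 1.084 = 2.167 kg·m².
L_eq = 2.167/(1.60 × 0.8230) = 1.65 m.

1.65 m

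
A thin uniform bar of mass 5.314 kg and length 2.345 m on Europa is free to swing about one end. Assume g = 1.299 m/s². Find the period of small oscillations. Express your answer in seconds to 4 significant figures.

For a physical pendulum T = 2π√(I/(mgd)), with d = 1.1725 m from pivot to centre of mass.
I_cm = mL²/12 = 5.314 × 2.345²/12 = 2.4352 kg·m²; I = I_cm + md² = 2.4352 + 5.314 × 1.1725² = 9.7406 kg·m².
T = 2π√(9.7406/(5.314 × 1.299 × 1.1725)) = 6.893 s.

6.893 s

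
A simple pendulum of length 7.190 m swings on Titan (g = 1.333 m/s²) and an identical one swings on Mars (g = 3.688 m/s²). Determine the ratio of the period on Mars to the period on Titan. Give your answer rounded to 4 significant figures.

0.6012

T ∝ 1/√g, so T₂/T₁ = √(g₁/g₂) = √(1.333/3.688) = 0.6012.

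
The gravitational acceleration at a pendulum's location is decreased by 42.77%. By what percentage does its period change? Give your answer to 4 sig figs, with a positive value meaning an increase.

T ∝ 1/√g, so T'/T = 1/√(0.57230) = 1.3219.
Percentage change in T = (1.3219 − 1) × 100% = 32.19%.

32.19%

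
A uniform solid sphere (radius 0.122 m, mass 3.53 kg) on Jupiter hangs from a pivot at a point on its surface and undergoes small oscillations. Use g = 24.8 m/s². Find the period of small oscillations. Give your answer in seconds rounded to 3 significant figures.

I_cm = (2/5)mr² = 0.02102 kg·m². The pivot is at distance d = 0.122 m from the centre of mass.
By the parallel-axis theorem, I = I_cm + md² = 0.02102 + 0.05254 = 0.07356 kg·m².
T = 2π√(I/(mgd)) = 2π√(0.07356/(3.53 × 24.8 × 0.122)) = 0.521 s.

0.521 s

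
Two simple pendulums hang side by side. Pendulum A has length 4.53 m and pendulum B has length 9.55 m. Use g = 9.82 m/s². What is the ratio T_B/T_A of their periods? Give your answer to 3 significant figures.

1.45

T ∝ √L, so T_B/T_A = √(L_B/L_A) = √(9.55/4.53) = 1.45.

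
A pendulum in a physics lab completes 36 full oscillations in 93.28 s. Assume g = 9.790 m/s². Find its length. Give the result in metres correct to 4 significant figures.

1.665 m

T = 93.28/36 = 2.5911 s.
From T = 2π√(L/g), L = gT²/(4π²) = 9.790 × 2.5911²/(4π²) = 1.665 m.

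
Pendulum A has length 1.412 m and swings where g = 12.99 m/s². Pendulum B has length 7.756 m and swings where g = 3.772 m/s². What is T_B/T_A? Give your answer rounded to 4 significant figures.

T = 2π√(L/g), so T_B/T_A = √((L_B/g_B)/(L_A/g_A)) = √((7.756/3.772)/(1.412/12.99)) = 4.349.

4.349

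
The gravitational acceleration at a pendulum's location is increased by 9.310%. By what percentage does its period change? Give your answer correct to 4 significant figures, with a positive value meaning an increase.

-4.353%

T ∝ 1/√g, so T'/T = 1/√(1.0931) = 0.95647.
Percentage change in T = (0.95647 − 1) × 100% = -4.353%.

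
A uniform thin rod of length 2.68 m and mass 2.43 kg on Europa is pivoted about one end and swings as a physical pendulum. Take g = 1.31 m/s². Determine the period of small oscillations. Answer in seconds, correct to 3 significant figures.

For a physical pendulum T = 2π√(I/(mgd)), with d = 1.340 m from pivot to centre of mass.
I_cm = mL²/12 = 2.43 × 2.68²/12 = 1.454 kg·m²; I = I_cm + md² = 1.454 + 2.43 × 1.340² = 5.818 kg·m².
T = 2π√(5.818/(2.43 × 1.31 × 1.340)) = 7.34 s.

7.34 s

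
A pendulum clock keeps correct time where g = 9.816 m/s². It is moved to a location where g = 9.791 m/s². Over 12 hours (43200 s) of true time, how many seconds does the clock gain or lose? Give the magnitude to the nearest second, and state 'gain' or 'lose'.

The clock's period scales as T ∝ 1/√g, so T'/T = √(9.816/9.791) = 1.00128.
In 43200 s of true time the clock registers 43200/1.00128 = 43145.0 s, so it loses 55 s.

lose 55 s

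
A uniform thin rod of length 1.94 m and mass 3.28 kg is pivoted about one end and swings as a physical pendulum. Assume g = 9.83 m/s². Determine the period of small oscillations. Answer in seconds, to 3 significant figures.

2.28 s

For a physical pendulum T = 2π√(I/(mgd)), with d = 0.9700 m from pivot to centre of mass.
I_cm = mL²/12 = 3.28 × 1.94²/12 = 1.029 kg·m²; I = I_cm + md² = 1.029 + 3.28 × 0.9700² = 4.115 kg·m².
T = 2π√(4.115/(3.28 × 9.83 × 0.9700)) = 2.28 s.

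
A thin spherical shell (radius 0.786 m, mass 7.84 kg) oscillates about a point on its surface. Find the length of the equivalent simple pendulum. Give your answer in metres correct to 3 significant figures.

The equivalent simple-pendulum length is L_eq = I/(md), where I is about the pivot and d = 0.7860 m.
I_cm = (2/3)mR² = 3.229 kg·m², so I = I_cm + md² = 3.229 + 4.844 = 8.073 kg·m².
L_eq = 8.073/(7.84 × 0.7860) = 1.31 m.

1.31 m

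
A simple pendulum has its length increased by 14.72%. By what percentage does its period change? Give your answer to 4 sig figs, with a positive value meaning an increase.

T ∝ √L, so T'/T = √(1.1472) = 1.0711.
Percentage change in T = (1.0711 − 1) × 100% = 7.107%.

7.107%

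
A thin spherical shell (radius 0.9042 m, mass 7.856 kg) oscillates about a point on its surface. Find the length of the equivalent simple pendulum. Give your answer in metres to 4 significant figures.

The equivalent simple-pendulum length is L_eq = I/(md), where I is about the pivot and d = 0.90420 m.
I_cm = (2/3)mR² = 4.2819 kg·m², so I = I_cm + md² = 4.2819 + 6.4229 = 10.705 kg·m².
L_eq = 10.705/(7.856 × 0.90420) = 1.507 m.

1.507 m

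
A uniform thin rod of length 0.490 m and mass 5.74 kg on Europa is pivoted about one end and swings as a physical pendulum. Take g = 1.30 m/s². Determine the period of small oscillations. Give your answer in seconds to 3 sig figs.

3.15 s

For a physical pendulum T = 2π√(I/(mgd)), with d = 0.2450 m from pivot to centre of mass.
I_cm = mL²/12 = 5.74 × 0.490²/12 = 0.1148 kg·m²; I = I_cm + md² = 0.1148 + 5.74 × 0.2450² = 0.4594 kg·m².
T = 2π√(0.4594/(5.74 × 1.30 × 0.2450)) = 3.15 s.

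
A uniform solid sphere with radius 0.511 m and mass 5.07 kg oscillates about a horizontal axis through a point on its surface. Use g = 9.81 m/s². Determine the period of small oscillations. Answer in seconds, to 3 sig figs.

1.70 s

I_cm = (2/5)mr² = 0.5296 kg·m². The pivot is at distance d = 0.511 m from the centre of mass.
By the parallel-axis theorem, I = I_cm + md² = 0.5296 + 1.324 = 1.853 kg·m².
T = 2π√(I/(mgd)) = 2π√(1.853/(5.07 × 9.81 × 0.511)) = 1.70 s.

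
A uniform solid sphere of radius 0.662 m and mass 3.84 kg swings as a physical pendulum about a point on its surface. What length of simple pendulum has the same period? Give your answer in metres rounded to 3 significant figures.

0.927 m

The equivalent simple-pendulum length is L_eq = I/(md), where I is about the pivot and d = 0.6620 m.
I_cm = (2/5)mR² = 0.6731 kg·m², so I = I_cm + md² = 0.6731 + 1.683 = 2.356 kg·m².
L_eq = 2.356/(3.84 × 0.6620) = 0.927 m.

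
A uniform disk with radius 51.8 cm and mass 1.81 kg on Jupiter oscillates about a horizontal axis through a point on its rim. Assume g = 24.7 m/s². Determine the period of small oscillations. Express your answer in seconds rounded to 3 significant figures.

I_cm = ½mr² = 0.2428 kg·m². The pivot is at distance d = 0.518 m from the centre of mass.
By the parallel-axis theorem, I = I_cm + md² = 0.2428 + 0.4857 = 0.7285 kg·m².
T = 2π√(I/(mgd)) = 2π√(0.7285/(1.81 × 24.7 × 0.518)) = 1.11 s.

1.11 s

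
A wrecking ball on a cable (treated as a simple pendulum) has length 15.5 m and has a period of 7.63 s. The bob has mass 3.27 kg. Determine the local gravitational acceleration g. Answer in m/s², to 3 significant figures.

From T = 2π√(L/g), g = 4π²L/T² = 4π² × 15.5/7.630² = 10.5 m/s².

10.5 m/s²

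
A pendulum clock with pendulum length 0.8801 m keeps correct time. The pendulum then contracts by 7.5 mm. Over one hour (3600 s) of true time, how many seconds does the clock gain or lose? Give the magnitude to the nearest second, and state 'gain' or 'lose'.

T ∝ √L, so T'/T = √(0.87260/0.8801) = 0.995730.
In 3600 s of true time the clock registers 3600/0.995730 = 3615.4 s, so it gains 15 s.

gain 15 s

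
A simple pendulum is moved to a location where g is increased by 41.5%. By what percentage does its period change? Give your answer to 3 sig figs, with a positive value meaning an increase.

-15.9%

T ∝ 1/√g, so T'/T = 1/√(1.415) = 0.8407.
Percentage change in T = (0.8407 − 1) × 100% = -15.9%.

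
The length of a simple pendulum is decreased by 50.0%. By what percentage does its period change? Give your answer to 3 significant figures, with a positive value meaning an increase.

-29.3%

T ∝ √L, so T'/T = √(0.5000) = 0.7071.
Percentage change in T = (0.7071 − 1) × 100% = -29.3%.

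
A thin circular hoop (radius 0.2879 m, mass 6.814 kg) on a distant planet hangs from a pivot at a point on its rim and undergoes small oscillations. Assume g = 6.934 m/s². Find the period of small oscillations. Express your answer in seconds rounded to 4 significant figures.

I_cm = mr² = 0.56479 kg·m². The pivot is at distance d = 0.2879 m from the centre of mass.
By the parallel-axis theorem, I = I_cm + md² = 0.56479 + 0.56479 = 1.1296 kg·m².
T = 2π√(I/(mgd)) = 2π√(1.1296/(6.814 × 6.934 × 0.2879)) = 1.811 s.

1.811 s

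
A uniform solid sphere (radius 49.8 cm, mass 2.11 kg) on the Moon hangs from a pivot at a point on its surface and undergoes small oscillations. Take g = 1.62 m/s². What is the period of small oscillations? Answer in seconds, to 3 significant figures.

4.12 s

I_cm = (2/5)mr² = 0.2093 kg·m². The pivot is at distance d = 0.498 m from the centre of mass.
By the parallel-axis theorem, I = I_cm + md² = 0.2093 + 0.5233 = 0.7326 kg·m².
T = 2π√(I/(mgd)) = 2π√(0.7326/(2.11 × 1.62 × 0.498)) = 4.12 s.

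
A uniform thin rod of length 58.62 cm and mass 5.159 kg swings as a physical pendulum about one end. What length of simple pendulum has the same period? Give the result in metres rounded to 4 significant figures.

The equivalent simple-pendulum length is L_eq = I/(md), where I is about the pivot and d = 0.29310 m.
I_cm = (1/12)mL² = 0.14773 kg·m², so I = I_cm + md² = 0.14773 + 0.44320 = 0.59093 kg·m².
L_eq = 0.59093/(5.159 × 0.29310) = 0.3908 m.

0.3908 m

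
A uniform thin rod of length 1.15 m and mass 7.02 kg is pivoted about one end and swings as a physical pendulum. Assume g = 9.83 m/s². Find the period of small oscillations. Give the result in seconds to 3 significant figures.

For a physical pendulum T = 2π√(I/(mgd)), with d = 0.5750 m from pivot to centre of mass.
I_cm = mL²/12 = 7.02 × 1.15²/12 = 0.7737 kg·m²; I = I_cm + md² = 0.7737 + 7.02 × 0.5750² = 3.095 kg·m².
T = 2π√(3.095/(7.02 × 9.83 × 0.5750)) = 1.75 s.

1.75 s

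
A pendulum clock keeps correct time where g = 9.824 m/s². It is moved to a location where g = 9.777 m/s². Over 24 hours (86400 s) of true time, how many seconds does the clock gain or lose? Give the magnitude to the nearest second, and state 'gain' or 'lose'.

lose 207 s

The clock's period scales as T ∝ 1/√g, so T'/T = √(9.824/9.777) = 1.00240.
In 86400 s of true time the clock registers 86400/1.00240 = 86193.1 s, so it loses 207 s.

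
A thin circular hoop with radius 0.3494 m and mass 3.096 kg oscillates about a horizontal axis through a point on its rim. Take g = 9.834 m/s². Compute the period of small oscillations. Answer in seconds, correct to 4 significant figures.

I_cm = mr² = 0.37796 kg·m². The pivot is at distance d = 0.3494 m from the centre of mass.
By the parallel-axis theorem, I = I_cm + md² = 0.37796 + 0.37796 = 0.75592 kg·m².
T = 2π√(I/(mgd)) = 2π√(0.75592/(3.096 × 9.834 × 0.3494)) = 1.675 s.

1.675 s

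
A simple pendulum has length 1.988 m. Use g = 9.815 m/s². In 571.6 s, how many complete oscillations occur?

T = 2π√(L/g) = 2π√(1.988/9.815) = 2.8278 s.
Number of complete oscillations = ⌊571.6/2.8278⌋ = ⌊202.14⌋ = 202.

202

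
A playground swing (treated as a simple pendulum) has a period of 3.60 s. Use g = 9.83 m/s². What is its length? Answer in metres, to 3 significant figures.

3.23 m

From T = 2π√(L/g), L = gT²/(4π²) = 9.83 × 3.600²/(4π²) = 3.23 m.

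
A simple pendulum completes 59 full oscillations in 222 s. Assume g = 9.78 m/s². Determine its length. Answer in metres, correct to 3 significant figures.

3.51 m

T = 222/59 = 3.763 s.
From T = 2π√(L/g), L = gT²/(4π²) = 9.78 × 3.763²/(4π²) = 3.51 m.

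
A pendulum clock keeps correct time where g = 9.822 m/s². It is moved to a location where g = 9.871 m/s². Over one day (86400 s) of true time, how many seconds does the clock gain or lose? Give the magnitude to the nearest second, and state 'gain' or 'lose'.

The clock's period scales as T ∝ 1/√g, so T'/T = √(9.822/9.871) = 0.997515.
In 86400 s of true time the clock registers 86400/0.997515 = 86615.2 s, so it gains 215 s.

gain 215 s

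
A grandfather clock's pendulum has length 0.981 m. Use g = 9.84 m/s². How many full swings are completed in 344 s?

T = 2π√(L/g) = 2π√(0.981/9.84) = 1.984 s.
Number of complete oscillations = ⌊344/1.984⌋ = ⌊173.4⌋ = 173.

173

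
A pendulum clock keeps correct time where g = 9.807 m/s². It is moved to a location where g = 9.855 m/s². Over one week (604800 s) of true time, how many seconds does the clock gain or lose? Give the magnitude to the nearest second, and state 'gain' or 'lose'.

The clock's period scales as T ∝ 1/√g, so T'/T = √(9.807/9.855) = 0.997562.
In 604800 s of true time the clock registers 604800/0.997562 = 606278.3 s, so it gains 1478 s.

gain 1478 s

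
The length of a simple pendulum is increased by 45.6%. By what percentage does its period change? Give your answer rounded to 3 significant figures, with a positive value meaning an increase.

T ∝ √L, so T'/T = √(1.456) = 1.207.
Percentage change in T = (1.207 − 1) × 100% = 20.7%.

20.7%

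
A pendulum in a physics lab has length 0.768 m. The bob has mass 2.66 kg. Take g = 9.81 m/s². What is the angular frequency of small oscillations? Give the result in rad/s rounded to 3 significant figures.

ω = √(g/L) = √(9.81/0.768) = 3.57 rad/s.

3.57 rad/s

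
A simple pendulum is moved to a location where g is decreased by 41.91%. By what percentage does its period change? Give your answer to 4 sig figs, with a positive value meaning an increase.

31.20%

T ∝ 1/√g, so T'/T = 1/√(0.58090) = 1.3120.
Percentage change in T = (1.3120 − 1) × 100% = 31.20%.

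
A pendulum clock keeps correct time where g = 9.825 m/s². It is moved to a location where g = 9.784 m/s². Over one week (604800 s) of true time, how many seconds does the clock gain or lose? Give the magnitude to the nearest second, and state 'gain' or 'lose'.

The clock's period scales as T ∝ 1/√g, so T'/T = √(9.825/9.784) = 1.00209.
In 604800 s of true time the clock registers 604800/1.00209 = 603536.8 s, so it loses 1263 s.

lose 1263 s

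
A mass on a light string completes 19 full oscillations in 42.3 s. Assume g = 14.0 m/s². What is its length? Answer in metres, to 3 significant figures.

T = 42.3/19 = 2.226 s.
From T = 2π√(L/g), L = gT²/(4π²) = 14.0 × 2.226²/(4π²) = 1.76 m.

1.76 m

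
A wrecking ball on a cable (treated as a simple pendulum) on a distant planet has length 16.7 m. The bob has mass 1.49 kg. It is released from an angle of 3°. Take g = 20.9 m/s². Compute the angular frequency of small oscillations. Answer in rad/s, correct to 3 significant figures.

ω = √(g/L) = √(20.9/16.7) = 1.12 rad/s.

1.12 rad/s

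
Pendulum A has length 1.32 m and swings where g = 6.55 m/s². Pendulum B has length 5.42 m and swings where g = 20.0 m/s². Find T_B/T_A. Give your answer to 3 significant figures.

T = 2π√(L/g), so T_B/T_A = √((L_B/g_B)/(L_A/g_A)) = √((5.42/20.0)/(1.32/6.55)) = 1.16.

1.16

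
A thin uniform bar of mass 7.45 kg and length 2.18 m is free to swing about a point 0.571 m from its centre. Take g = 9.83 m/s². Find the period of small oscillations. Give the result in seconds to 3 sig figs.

2.25 s

For a physical pendulum T = 2π√(I/(mgd)), with d = 0.5710 m from pivot to centre of mass.
I_cm = mL²/12 = 7.45 × 2.18²/12 = 2.950 kg·m²; I = I_cm + md² = 2.950 + 7.45 × 0.5710² = 5.379 kg·m².
T = 2π√(5.379/(7.45 × 9.83 × 0.5710)) = 2.25 s.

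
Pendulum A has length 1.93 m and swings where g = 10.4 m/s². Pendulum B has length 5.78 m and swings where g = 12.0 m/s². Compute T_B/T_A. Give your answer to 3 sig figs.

T = 2π√(L/g), so T_B/T_A = √((L_B/g_B)/(L_A/g_A)) = √((5.78/12.0)/(1.93/10.4)) = 1.61.

1.61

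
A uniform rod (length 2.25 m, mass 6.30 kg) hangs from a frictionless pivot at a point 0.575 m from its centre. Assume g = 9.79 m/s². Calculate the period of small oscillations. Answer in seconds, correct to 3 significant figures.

For a physical pendulum T = 2π√(I/(mgd)), with d = 0.5750 m from pivot to centre of mass.
I_cm = mL²/12 = 6.30 × 2.25²/12 = 2.658 kg·m²; I = I_cm + md² = 2.658 + 6.30 × 0.5750² = 4.741 kg·m².
T = 2π√(4.741/(6.30 × 9.79 × 0.5750)) = 2.30 s.

2.30 s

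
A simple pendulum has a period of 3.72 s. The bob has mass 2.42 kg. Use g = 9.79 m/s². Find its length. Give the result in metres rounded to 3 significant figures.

3.43 m

From T = 2π√(L/g), L = gT²/(4π²) = 9.79 × 3.720²/(4π²) = 3.43 m.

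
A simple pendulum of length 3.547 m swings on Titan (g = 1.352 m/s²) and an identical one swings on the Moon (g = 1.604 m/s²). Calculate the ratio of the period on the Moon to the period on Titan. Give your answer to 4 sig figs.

0.9181

T ∝ 1/√g, so T₂/T₁ = √(g₁/g₂) = √(1.352/1.604) = 0.9181.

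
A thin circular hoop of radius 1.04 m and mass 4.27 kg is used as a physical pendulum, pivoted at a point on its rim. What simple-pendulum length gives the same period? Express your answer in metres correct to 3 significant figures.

2.08 m

The equivalent simple-pendulum length is L_eq = I/(md), where I is about the pivot and d = 1.040 m.
I_cm = mR² = 4.618 kg·m², so I = I_cm + md² = 4.618 + 4.618 = 9.237 kg·m².
L_eq = 9.237/(4.27 × 1.040) = 2.08 m.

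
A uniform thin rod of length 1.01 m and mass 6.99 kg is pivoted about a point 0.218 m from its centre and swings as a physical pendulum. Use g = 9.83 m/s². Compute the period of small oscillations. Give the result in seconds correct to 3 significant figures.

1.56 s

For a physical pendulum T = 2π√(I/(mgd)), with d = 0.2180 m from pivot to centre of mass.
I_cm = mL²/12 = 6.99 × 1.01²/12 = 0.5942 kg·m²; I = I_cm + md² = 0.5942 + 6.99 × 0.2180² = 0.9264 kg·m².
T = 2π√(0.9264/(6.99 × 9.83 × 0.2180)) = 1.56 s.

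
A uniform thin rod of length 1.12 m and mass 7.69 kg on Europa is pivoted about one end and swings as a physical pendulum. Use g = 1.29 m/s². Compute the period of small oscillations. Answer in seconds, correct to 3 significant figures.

For a physical pendulum T = 2π√(I/(mgd)), with d = 0.5600 m from pivot to centre of mass.
I_cm = mL²/12 = 7.69 × 1.12²/12 = 0.8039 kg·m²; I = I_cm + md² = 0.8039 + 7.69 × 0.5600² = 3.215 kg·m².
T = 2π√(3.215/(7.69 × 1.29 × 0.5600)) = 4.78 s.

4.78 s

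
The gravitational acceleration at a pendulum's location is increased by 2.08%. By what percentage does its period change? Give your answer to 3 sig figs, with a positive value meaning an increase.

-1.02%

T ∝ 1/√g, so T'/T = 1/√(1.021) = 0.9898.
Percentage change in T = (0.9898 − 1) × 100% = -1.02%.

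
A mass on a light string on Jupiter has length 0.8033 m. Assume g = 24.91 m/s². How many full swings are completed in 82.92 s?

73

T = 2π√(L/g) = 2π√(0.8033/24.91) = 1.1283 s.
Number of complete oscillations = ⌊82.92/1.1283⌋ = ⌊73.490⌋ = 73.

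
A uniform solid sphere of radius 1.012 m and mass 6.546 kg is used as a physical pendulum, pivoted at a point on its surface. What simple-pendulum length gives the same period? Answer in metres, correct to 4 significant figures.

The equivalent simple-pendulum length is L_eq = I/(md), where I is about the pivot and d = 1.0120 m.
I_cm = (2/5)mR² = 2.6816 kg·m², so I = I_cm + md² = 2.6816 + 6.7040 = 9.3857 kg·m².
L_eq = 9.3857/(6.546 × 1.0120) = 1.417 m.

1.417 m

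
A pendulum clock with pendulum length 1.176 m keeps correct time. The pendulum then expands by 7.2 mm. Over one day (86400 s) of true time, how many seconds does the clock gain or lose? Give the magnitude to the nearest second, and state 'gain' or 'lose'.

lose 263 s

T ∝ √L, so T'/T = √(1.18320/1.176) = 1.00306.
In 86400 s of true time the clock registers 86400/1.00306 = 86136.7 s, so it loses 263 s.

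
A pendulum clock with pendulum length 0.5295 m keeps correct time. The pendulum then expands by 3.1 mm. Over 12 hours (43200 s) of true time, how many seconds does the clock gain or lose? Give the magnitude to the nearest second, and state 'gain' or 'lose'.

lose 126 s

T ∝ √L, so T'/T = √(0.53260/0.5295) = 1.00292.
In 43200 s of true time the clock registers 43200/1.00292 = 43074.1 s, so it loses 126 s.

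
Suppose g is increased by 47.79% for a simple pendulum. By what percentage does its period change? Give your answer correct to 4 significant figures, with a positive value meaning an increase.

-17.74%

T ∝ 1/√g, so T'/T = 1/√(1.4779) = 0.82258.
Percentage change in T = (0.82258 − 1) × 100% = -17.74%.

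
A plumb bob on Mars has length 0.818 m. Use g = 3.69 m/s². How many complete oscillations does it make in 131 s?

T = 2π√(L/g) = 2π√(0.818/3.69) = 2.958 s.
Number of complete oscillations = ⌊131/2.958⌋ = ⌊44.28⌋ = 44.

44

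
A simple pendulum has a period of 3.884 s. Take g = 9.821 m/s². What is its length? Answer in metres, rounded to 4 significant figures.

From T = 2π√(L/g), L = gT²/(4π²) = 9.821 × 3.8840²/(4π²) = 3.753 m.

3.753 m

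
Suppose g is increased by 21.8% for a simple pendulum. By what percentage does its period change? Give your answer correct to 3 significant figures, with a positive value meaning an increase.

T ∝ 1/√g, so T'/T = 1/√(1.218) = 0.9061.
Percentage change in T = (0.9061 − 1) × 100% = -9.39%.

-9.39%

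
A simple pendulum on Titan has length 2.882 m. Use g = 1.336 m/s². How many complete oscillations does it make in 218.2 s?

23

T = 2π√(L/g) = 2π√(2.882/1.336) = 9.2283 s.
Number of complete oscillations = ⌊218.2/9.2283⌋ = ⌊23.645⌋ = 23.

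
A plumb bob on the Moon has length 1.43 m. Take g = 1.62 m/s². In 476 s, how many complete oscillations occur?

80

T = 2π√(L/g) = 2π√(1.43/1.62) = 5.903 s.
Number of complete oscillations = ⌊476/5.903⌋ = ⌊80.63⌋ = 80.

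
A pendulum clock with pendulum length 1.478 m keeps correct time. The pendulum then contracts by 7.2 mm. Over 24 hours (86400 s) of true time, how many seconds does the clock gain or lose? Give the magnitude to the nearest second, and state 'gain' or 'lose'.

gain 211 s

T ∝ √L, so T'/T = √(1.47080/1.478) = 0.997561.
In 86400 s of true time the clock registers 86400/0.997561 = 86611.2 s, so it gains 211 s.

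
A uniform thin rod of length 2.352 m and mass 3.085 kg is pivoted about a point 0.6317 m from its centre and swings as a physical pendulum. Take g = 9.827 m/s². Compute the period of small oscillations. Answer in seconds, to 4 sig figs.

For a physical pendulum T = 2π√(I/(mgd)), with d = 0.63170 m from pivot to centre of mass.
I_cm = mL²/12 = 3.085 × 2.352²/12 = 1.4222 kg·m²; I = I_cm + md² = 1.4222 + 3.085 × 0.63170² = 2.6532 kg·m².
T = 2π√(2.6532/(3.085 × 9.827 × 0.63170)) = 2.339 s.

2.339 s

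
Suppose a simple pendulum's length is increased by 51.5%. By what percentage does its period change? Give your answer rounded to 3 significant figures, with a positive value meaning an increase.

23.1%

T ∝ √L, so T'/T = √(1.515) = 1.231.
Percentage change in T = (1.231 − 1) × 100% = 23.1%.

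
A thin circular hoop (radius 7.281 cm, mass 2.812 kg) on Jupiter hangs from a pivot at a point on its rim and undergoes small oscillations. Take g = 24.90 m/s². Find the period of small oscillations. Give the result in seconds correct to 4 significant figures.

I_cm = mr² = 0.014907 kg·m². The pivot is at distance d = 0.07281 m from the centre of mass.
By the parallel-axis theorem, I = I_cm + md² = 0.014907 + 0.014907 = 0.029814 kg·m².
T = 2π√(I/(mgd)) = 2π√(0.029814/(2.812 × 24.90 × 0.07281)) = 0.4805 s.

0.4805 s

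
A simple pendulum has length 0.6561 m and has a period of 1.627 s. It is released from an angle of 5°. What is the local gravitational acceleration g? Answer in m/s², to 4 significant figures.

From T = 2π√(L/g), g = 4π²L/T² = 4π² × 0.6561/1.6270² = 9.785 m/s².

9.785 m/s²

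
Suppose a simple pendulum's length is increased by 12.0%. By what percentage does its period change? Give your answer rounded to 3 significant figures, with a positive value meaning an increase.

T ∝ √L, so T'/T = √(1.120) = 1.058.
Percentage change in T = (1.058 − 1) × 100% = 5.83%.

5.83%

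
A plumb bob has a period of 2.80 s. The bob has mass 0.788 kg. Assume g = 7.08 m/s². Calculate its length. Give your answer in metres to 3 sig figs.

1.41 m

From T = 2π√(L/g), L = gT²/(4π²) = 7.08 × 2.800²/(4π²) = 1.41 m.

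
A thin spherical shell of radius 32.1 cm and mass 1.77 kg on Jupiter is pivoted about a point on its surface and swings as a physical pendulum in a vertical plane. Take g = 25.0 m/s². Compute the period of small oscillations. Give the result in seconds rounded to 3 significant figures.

I_cm = (2/3)mr² = 0.1216 kg·m². The pivot is at distance d = 0.321 m from the centre of mass.
By the parallel-axis theorem, I = I_cm + md² = 0.1216 + 0.1824 = 0.3040 kg·m².
T = 2π√(I/(mgd)) = 2π√(0.3040/(1.77 × 25.0 × 0.321)) = 0.919 s.

0.919 s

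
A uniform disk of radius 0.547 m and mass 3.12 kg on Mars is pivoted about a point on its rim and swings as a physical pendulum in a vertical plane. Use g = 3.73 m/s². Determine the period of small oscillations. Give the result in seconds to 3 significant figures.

I_cm = ½mr² = 0.4668 kg·m². The pivot is at distance d = 0.547 m from the centre of mass.
By the parallel-axis theorem, I = I_cm + md² = 0.4668 + 0.9335 = 1.400 kg·m².
T = 2π√(I/(mgd)) = 2π√(1.400/(3.12 × 3.73 × 0.547)) = 2.95 s.

2.95 s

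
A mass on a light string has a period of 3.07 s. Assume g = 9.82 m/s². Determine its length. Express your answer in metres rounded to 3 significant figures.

From T = 2π√(L/g), L = gT²/(4π²) = 9.82 × 3.070²/(4π²) = 2.34 m.

2.34 m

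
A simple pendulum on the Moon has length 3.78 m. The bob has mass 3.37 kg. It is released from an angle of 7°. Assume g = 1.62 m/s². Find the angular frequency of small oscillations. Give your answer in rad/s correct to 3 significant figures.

0.655 rad/s

ω = √(g/L) = √(1.62/3.78) = 0.655 rad/s.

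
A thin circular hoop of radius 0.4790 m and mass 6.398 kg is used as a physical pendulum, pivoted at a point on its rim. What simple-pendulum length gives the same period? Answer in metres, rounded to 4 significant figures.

0.9580 m

The equivalent simple-pendulum length is L_eq = I/(md), where I is about the pivot and d = 0.47900 m.
I_cm = mR² = 1.4680 kg·m², so I = I_cm + md² = 1.4680 + 1.4680 = 2.9359 kg·m².
L_eq = 2.9359/(6.398 × 0.47900) = 0.9580 m.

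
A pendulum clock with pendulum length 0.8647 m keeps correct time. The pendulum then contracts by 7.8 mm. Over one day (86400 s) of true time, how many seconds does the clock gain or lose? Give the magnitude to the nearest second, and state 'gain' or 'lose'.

T ∝ √L, so T'/T = √(0.85690/0.8647) = 0.995480.
In 86400 s of true time the clock registers 86400/0.995480 = 86792.3 s, so it gains 392 s.

gain 392 s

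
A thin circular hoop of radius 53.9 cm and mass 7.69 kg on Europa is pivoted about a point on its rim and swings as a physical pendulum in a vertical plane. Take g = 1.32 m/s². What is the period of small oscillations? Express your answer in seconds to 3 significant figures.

5.68 s

I_cm = mr² = 2.234 kg·m². The pivot is at distance d = 0.539 m from the centre of mass.
By the parallel-axis theorem, I = I_cm + md² = 2.234 + 2.234 = 4.468 kg·m².
T = 2π√(I/(mgd)) = 2π√(4.468/(7.69 × 1.32 × 0.539)) = 5.68 s.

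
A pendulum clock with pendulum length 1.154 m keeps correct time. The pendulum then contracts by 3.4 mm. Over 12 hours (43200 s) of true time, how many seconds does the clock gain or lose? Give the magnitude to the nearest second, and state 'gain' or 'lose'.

gain 64 s

T ∝ √L, so T'/T = √(1.15060/1.154) = 0.998526.
In 43200 s of true time the clock registers 43200/0.998526 = 43263.8 s, so it gains 64 s.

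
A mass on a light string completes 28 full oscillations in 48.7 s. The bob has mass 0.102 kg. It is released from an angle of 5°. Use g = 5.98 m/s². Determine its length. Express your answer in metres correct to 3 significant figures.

T = 48.7/28 = 1.739 s.
From T = 2π√(L/g), L = gT²/(4π²) = 5.98 × 1.739²/(4π²) = 0.458 m.

0.458 m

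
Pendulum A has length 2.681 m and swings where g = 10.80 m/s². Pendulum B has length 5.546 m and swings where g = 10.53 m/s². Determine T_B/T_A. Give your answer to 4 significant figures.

1.457

T = 2π√(L/g), so T_B/T_A = √((L_B/g_B)/(L_A/g_A)) = √((5.546/10.53)/(2.681/10.80)) = 1.457.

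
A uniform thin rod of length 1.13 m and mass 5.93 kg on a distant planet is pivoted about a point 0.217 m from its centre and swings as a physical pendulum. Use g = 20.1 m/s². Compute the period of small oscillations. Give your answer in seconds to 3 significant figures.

For a physical pendulum T = 2π√(I/(mgd)), with d = 0.2170 m from pivot to centre of mass.
I_cm = mL²/12 = 5.93 × 1.13²/12 = 0.6310 kg·m²; I = I_cm + md² = 0.6310 + 5.93 × 0.2170² = 0.9102 kg·m².
T = 2π√(0.9102/(5.93 × 20.1 × 0.2170)) = 1.18 s.

1.18 s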